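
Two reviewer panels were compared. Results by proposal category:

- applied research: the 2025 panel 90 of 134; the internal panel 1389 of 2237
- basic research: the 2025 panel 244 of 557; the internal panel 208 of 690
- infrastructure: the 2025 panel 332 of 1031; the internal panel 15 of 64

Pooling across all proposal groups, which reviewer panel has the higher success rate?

the internal panel

Applied research: the 2025 panel 90/134 = 67.2%, the internal panel 1389/2237 = 62.1% → the 2025 panel
Basic research: the 2025 panel 244/557 = 43.8%, the internal panel 208/690 = 30.1% → the 2025 panel
Infrastructure: the 2025 panel 332/1031 = 32.2%, the internal panel 15/64 = 23.4% → the 2025 panel
Overall: the 2025 panel 666/1722 = 38.7%, the internal panel 1612/2991 = 53.9% → the internal panel
(The 2025 panel wins every proposal group but the internal panel wins overall — the 2025 panel's proposals skew toward the low-rate infrastructure group.)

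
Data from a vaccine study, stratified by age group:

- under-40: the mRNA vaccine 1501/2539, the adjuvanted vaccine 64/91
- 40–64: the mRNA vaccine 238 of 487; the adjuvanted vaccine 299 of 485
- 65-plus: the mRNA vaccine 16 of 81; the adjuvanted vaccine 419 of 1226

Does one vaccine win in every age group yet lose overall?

Yes

Under-40: the mRNA vaccine 1501/2539 = 59.1%, the adjuvanted vaccine 64/91 = 70.3% → the adjuvanted vaccine
40–64: the mRNA vaccine 238/487 = 48.9%, the adjuvanted vaccine 299/485 = 61.6% → the adjuvanted vaccine
65-plus: the mRNA vaccine 16/81 = 19.8%, the adjuvanted vaccine 419/1226 = 34.2% → the adjuvanted vaccine
Overall: the mRNA vaccine 1755/3107 = 56.5%, the adjuvanted vaccine 782/1802 = 43.4% → the mRNA vaccine
The adjuvanted vaccine wins each age group but the mRNA vaccine wins overall — the comparison reverses. The adjuvanted vaccine's recipients skew toward 65-plus, which has a lower base rate.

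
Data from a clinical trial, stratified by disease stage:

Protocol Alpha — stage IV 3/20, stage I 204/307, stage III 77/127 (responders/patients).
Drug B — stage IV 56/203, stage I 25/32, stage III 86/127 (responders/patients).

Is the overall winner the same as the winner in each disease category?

No

Stage IV: Protocol Alpha 3/20 = 15.0%, Drug B 56/203 = 27.6% → Drug B
Stage I: Protocol Alpha 204/307 = 66.4%, Drug B 25/32 = 78.1% → Drug B
Stage III: Protocol Alpha 77/127 = 60.6%, Drug B 86/127 = 67.7% → Drug B
Overall: Protocol Alpha 284/454 = 62.6%, Drug B 167/362 = 46.1% → Protocol Alpha
Drug B wins each disease group but Protocol Alpha wins overall — the comparison reverses. Drug B's patients skew toward stage IV, which has a lower base rate.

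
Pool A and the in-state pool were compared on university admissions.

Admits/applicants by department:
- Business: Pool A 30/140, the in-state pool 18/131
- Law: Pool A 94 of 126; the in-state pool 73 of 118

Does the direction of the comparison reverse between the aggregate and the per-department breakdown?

Business: Pool A 30/140 = 21.4%, the in-state pool 18/131 = 13.7% → Pool A
Law: Pool A 94/126 = 74.6%, the in-state pool 73/118 = 61.9% → Pool A
Overall: Pool A 124/266 = 46.6%, the in-state pool 91/249 = 36.5% → Pool A
Pool A wins overall and in every department group — no reversal.

No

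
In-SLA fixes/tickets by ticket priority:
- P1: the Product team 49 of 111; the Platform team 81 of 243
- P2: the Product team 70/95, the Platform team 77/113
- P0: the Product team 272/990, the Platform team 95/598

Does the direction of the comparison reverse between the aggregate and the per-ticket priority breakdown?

No

P1: the Product team 49/111 = 44.1%, the Platform team 81/243 = 33.3% → the Product team
P2: the Product team 70/95 = 73.7%, the Platform team 77/113 = 68.1% → the Product team
P0: the Product team 272/990 = 27.5%, the Platform team 95/598 = 15.9% → the Product team
Overall: the Product team 391/1196 = 32.7%, the Platform team 253/954 = 26.5% → the Product team
The Product team wins overall and in every ticket group — no reversal.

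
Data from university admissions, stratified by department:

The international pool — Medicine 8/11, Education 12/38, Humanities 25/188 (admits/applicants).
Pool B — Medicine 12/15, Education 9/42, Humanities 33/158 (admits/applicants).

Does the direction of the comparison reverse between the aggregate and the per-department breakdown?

No

Medicine: the international pool 8/11 = 72.7%, Pool B 12/15 = 80.0% → Pool B
Education: the international pool 12/38 = 31.6%, Pool B 9/42 = 21.4% → the international pool
Humanities: the international pool 25/188 = 13.3%, Pool B 33/158 = 20.9% → Pool B
Overall: the international pool 45/237 = 19.0%, Pool B 54/215 = 25.1% → Pool B
Neither sweeps: the international pool wins 1 of 3 groups, Pool B wins 2. Pool B wins overall but not every group — no Simpson reversal.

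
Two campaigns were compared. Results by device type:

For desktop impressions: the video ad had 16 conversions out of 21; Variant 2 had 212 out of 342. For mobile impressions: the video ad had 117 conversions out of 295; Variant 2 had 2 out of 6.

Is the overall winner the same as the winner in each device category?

No

Desktop: the video ad 16/21 = 76.2%, Variant 2 212/342 = 62.0% → the video ad
Mobile: the video ad 117/295 = 39.7%, Variant 2 2/6 = 33.3% → the video ad
Overall: the video ad 133/316 = 42.1%, Variant 2 214/348 = 61.5% → Variant 2
The video ad wins each device group but Variant 2 wins overall — the comparison reverses. The video ad's impressions skew toward mobile, which has a lower base rate.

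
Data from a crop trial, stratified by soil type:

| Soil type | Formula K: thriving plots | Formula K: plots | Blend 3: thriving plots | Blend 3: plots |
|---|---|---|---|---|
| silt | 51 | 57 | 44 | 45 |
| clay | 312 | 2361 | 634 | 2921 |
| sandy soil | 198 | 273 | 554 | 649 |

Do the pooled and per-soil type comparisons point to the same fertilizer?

Yes

Silt: Formula K 51/57 = 89.5%, Blend 3 44/45 = 97.8% → Blend 3
Clay: Formula K 312/2361 = 13.2%, Blend 3 634/2921 = 21.7% → Blend 3
Sandy soil: Formula K 198/273 = 72.5%, Blend 3 554/649 = 85.4% → Blend 3
Overall: Formula K 561/2691 = 20.8%, Blend 3 1232/3615 = 34.1% → Blend 3
Blend 3 wins overall and in every soil group — no reversal.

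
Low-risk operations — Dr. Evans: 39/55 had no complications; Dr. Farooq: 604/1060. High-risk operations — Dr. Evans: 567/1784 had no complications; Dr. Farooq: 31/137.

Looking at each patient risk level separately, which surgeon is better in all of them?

Dr. Evans

Low-risk: Dr. Evans 39/55 = 70.9%, Dr. Farooq 604/1060 = 57.0% → Dr. Evans
High-risk: Dr. Evans 567/1784 = 31.8%, Dr. Farooq 31/137 = 22.6% → Dr. Evans
Dr. Evans has the higher rate in both groups.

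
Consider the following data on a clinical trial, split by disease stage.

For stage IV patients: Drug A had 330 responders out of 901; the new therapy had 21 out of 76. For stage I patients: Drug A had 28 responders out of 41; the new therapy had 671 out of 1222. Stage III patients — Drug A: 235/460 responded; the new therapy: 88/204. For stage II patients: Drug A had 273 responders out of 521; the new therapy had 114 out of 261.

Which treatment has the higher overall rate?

Stage IV: Drug A 330/901 = 36.6%, the new therapy 21/76 = 27.6% → Drug A
Stage I: Drug A 28/41 = 68.3%, the new therapy 671/1222 = 54.9% → Drug A
Stage III: Drug A 235/460 = 51.1%, the new therapy 88/204 = 43.1% → Drug A
Stage II: Drug A 273/521 = 52.4%, the new therapy 114/261 = 43.7% → Drug A
Overall: Drug A 866/1923 = 45.0%, the new therapy 894/1763 = 50.7% → the new therapy
(Drug A wins every disease group but the new therapy wins overall — Drug A's patients skew toward the low-rate stage IV group.)

the new therapy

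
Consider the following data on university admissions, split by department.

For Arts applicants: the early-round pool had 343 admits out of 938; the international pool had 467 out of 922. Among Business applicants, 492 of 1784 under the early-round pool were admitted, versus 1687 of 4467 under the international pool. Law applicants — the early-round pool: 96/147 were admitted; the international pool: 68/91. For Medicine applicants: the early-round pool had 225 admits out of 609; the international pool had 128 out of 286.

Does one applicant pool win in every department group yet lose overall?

Arts: the early-round pool 343/938 = 36.6%, the international pool 467/922 = 50.7% → the international pool
Business: the early-round pool 492/1784 = 27.6%, the international pool 1687/4467 = 37.8% → the international pool
Law: the early-round pool 96/147 = 65.3%, the international pool 68/91 = 74.7% → the international pool
Medicine: the early-round pool 225/609 = 36.9%, the international pool 128/286 = 44.8% → the international pool
Overall: the early-round pool 1156/3478 = 33.2%, the international pool 2350/5766 = 40.8% → the international pool
The international pool wins overall and in every department group — no reversal.

No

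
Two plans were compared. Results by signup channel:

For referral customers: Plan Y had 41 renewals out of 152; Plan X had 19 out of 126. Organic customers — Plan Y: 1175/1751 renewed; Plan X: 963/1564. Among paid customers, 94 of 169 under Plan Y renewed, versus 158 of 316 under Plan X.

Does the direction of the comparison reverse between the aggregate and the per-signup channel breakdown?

Referral: Plan Y 41/152 = 27.0%, Plan X 19/126 = 15.1% → Plan Y
Organic: Plan Y 1175/1751 = 67.1%, Plan X 963/1564 = 61.6% → Plan Y
Paid: Plan Y 94/169 = 55.6%, Plan X 158/316 = 50.0% → Plan Y
Overall: Plan Y 1310/2072 = 63.2%, Plan X 1140/2006 = 56.8% → Plan Y
Plan Y wins overall and in every signup group — no reversal.

No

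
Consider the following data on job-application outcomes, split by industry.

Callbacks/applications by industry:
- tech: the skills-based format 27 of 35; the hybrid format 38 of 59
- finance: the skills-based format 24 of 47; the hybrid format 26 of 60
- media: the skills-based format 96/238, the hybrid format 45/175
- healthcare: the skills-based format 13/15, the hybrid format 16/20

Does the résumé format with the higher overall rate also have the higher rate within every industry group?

Yes

Tech: the skills-based format 27/35 = 77.1%, the hybrid format 38/59 = 64.4% → the skills-based format
Finance: the skills-based format 24/47 = 51.1%, the hybrid format 26/60 = 43.3% → the skills-based format
Media: the skills-based format 96/238 = 40.3%, the hybrid format 45/175 = 25.7% → the skills-based format
Healthcare: the skills-based format 13/15 = 86.7%, the hybrid format 16/20 = 80.0% → the skills-based format
Overall: the skills-based format 160/335 = 47.8%, the hybrid format 125/314 = 39.8% → the skills-based format
The skills-based format wins overall and in every industry group — no reversal.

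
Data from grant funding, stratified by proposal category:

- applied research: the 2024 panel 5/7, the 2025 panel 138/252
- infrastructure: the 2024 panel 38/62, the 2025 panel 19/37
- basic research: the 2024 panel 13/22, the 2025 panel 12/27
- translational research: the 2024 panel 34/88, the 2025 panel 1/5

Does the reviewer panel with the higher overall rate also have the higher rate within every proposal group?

Applied research: the 2024 panel 5/7 = 71.4%, the 2025 panel 138/252 = 54.8% → the 2024 panel
Infrastructure: the 2024 panel 38/62 = 61.3%, the 2025 panel 19/37 = 51.4% → the 2024 panel
Basic research: the 2024 panel 13/22 = 59.1%, the 2025 panel 12/27 = 44.4% → the 2024 panel
Translational research: the 2024 panel 34/88 = 38.6%, the 2025 panel 1/5 = 20.0% → the 2024 panel
Overall: the 2024 panel 90/179 = 50.3%, the 2025 panel 170/321 = 53.0% → the 2025 panel
The 2024 panel wins each proposal group but the 2025 panel wins overall — the comparison reverses. The 2024 panel's proposals skew toward translational research, which has a lower base rate.

No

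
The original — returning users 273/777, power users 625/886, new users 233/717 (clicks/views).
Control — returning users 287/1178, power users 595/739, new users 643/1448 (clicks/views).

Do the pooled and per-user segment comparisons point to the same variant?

No

Returning users: the original 273/777 = 35.1%, Control 287/1178 = 24.4% → the original
Power users: the original 625/886 = 70.5%, Control 595/739 = 80.5% → Control
New users: the original 233/717 = 32.5%, Control 643/1448 = 44.4% → Control
Overall: the original 1131/2380 = 47.5%, Control 1525/3365 = 45.3% → the original
Neither sweeps: the original wins 1 of 3 groups, Control wins 2. The original wins overall but not every group — no Simpson reversal.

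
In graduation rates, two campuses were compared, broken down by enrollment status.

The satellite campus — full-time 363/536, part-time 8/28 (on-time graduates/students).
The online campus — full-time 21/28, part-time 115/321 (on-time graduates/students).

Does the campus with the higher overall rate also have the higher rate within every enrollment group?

Full-time: the satellite campus 363/536 = 67.7%, the online campus 21/28 = 75.0% → the online campus
Part-time: the satellite campus 8/28 = 28.6%, the online campus 115/321 = 35.8% → the online campus
Overall: the satellite campus 371/564 = 65.8%, the online campus 136/349 = 39.0% → the satellite campus
The online campus wins each enrollment group but the satellite campus wins overall — the comparison reverses. The online campus's students skew toward part-time, which has a lower base rate.

No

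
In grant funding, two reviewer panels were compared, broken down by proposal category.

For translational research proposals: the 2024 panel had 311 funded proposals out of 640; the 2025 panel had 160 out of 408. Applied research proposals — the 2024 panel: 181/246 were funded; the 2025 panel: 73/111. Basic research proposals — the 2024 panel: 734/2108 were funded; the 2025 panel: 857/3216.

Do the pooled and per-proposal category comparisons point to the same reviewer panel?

Yes

Translational research: the 2024 panel 311/640 = 48.6%, the 2025 panel 160/408 = 39.2% → the 2024 panel
Applied research: the 2024 panel 181/246 = 73.6%, the 2025 panel 73/111 = 65.8% → the 2024 panel
Basic research: the 2024 panel 734/2108 = 34.8%, the 2025 panel 857/3216 = 26.6% → the 2024 panel
Overall: the 2024 panel 1226/2994 = 40.9%, the 2025 panel 1090/3735 = 29.2% → the 2024 panel
The 2024 panel wins overall and in every proposal group — no reversal.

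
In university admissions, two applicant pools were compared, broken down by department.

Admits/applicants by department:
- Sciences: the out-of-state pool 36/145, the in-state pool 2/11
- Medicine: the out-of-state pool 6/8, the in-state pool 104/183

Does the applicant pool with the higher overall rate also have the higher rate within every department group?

No

Sciences: the out-of-state pool 36/145 = 24.8%, the in-state pool 2/11 = 18.2% → the out-of-state pool
Medicine: the out-of-state pool 6/8 = 75.0%, the in-state pool 104/183 = 56.8% → the out-of-state pool
Overall: the out-of-state pool 42/153 = 27.5%, the in-state pool 106/194 = 54.6% → the in-state pool
The out-of-state pool wins each department group but the in-state pool wins overall — the comparison reverses. The out-of-state pool's applicants skew toward Sciences, which has a lower base rate.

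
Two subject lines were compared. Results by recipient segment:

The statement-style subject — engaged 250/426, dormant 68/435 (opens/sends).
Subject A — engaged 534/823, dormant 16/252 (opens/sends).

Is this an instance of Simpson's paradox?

No

Engaged: the statement-style subject 250/426 = 58.7%, Subject A 534/823 = 64.9% → Subject A
Dormant: the statement-style subject 68/435 = 15.6%, Subject A 16/252 = 6.3% → the statement-style subject
Overall: the statement-style subject 318/861 = 36.9%, Subject A 550/1075 = 51.2% → Subject A
Neither sweeps: the statement-style subject wins 1 of 2 groups, Subject A wins 1. Subject A wins overall but not every group — no Simpson reversal.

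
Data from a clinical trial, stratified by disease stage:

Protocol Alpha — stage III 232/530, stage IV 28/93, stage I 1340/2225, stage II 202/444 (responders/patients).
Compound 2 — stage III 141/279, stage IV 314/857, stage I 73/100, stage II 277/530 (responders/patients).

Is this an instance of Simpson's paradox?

Stage III: Protocol Alpha 232/530 = 43.8%, Compound 2 141/279 = 50.5% → Compound 2
Stage IV: Protocol Alpha 28/93 = 30.1%, Compound 2 314/857 = 36.6% → Compound 2
Stage I: Protocol Alpha 1340/2225 = 60.2%, Compound 2 73/100 = 73.0% → Compound 2
Stage II: Protocol Alpha 202/444 = 45.5%, Compound 2 277/530 = 52.3% → Compound 2
Overall: Protocol Alpha 1802/3292 = 54.7%, Compound 2 805/1766 = 45.6% → Protocol Alpha
Compound 2 wins each disease group but Protocol Alpha wins overall — the comparison reverses. Compound 2's patients skew toward stage IV, which has a lower base rate.

Yes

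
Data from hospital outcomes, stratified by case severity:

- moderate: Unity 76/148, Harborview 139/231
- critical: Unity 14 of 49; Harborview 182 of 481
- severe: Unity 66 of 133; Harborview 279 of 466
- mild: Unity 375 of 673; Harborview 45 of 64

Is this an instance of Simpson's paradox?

Moderate: Unity 76/148 = 51.4%, Harborview 139/231 = 60.2% → Harborview
Critical: Unity 14/49 = 28.6%, Harborview 182/481 = 37.8% → Harborview
Severe: Unity 66/133 = 49.6%, Harborview 279/466 = 59.9% → Harborview
Mild: Unity 375/673 = 55.7%, Harborview 45/64 = 70.3% → Harborview
Overall: Unity 531/1003 = 52.9%, Harborview 645/1242 = 51.9% → Unity
Harborview wins each case group but Unity wins overall — the comparison reverses. Harborview's patients skew toward critical, which has a lower base rate.

Yes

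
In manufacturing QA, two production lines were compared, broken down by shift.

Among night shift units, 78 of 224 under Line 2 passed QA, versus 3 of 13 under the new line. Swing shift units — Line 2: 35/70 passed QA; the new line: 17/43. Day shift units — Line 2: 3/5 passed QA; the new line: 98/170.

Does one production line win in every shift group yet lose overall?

Night shift: Line 2 78/224 = 34.8%, the new line 3/13 = 23.1% → Line 2
Swing shift: Line 2 35/70 = 50.0%, the new line 17/43 = 39.5% → Line 2
Day shift: Line 2 3/5 = 60.0%, the new line 98/170 = 57.6% → Line 2
Overall: Line 2 116/299 = 38.8%, the new line 118/226 = 52.2% → the new line
Line 2 wins each shift group but the new line wins overall — the comparison reverses. Line 2's units skew toward night shift, which has a lower base rate.

Yes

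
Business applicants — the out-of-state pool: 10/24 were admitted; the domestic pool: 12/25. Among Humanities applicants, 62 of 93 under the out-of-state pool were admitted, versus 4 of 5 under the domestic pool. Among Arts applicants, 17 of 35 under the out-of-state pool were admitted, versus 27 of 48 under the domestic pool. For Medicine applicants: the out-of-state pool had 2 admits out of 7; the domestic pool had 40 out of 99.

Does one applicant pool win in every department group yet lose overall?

Business: the out-of-state pool 10/24 = 41.7%, the domestic pool 12/25 = 48.0% → the domestic pool
Humanities: the out-of-state pool 62/93 = 66.7%, the domestic pool 4/5 = 80.0% → the domestic pool
Arts: the out-of-state pool 17/35 = 48.6%, the domestic pool 27/48 = 56.2% → the domestic pool
Medicine: the out-of-state pool 2/7 = 28.6%, the domestic pool 40/99 = 40.4% → the domestic pool
Overall: the out-of-state pool 91/159 = 57.2%, the domestic pool 83/177 = 46.9% → the out-of-state pool
The domestic pool wins each department group but the out-of-state pool wins overall — the comparison reverses. The domestic pool's applicants skew toward Medicine, which has a lower base rate.

Yes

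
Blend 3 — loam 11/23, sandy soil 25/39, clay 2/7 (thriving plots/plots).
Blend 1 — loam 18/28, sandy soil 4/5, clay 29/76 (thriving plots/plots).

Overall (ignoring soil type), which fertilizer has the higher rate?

Loam: Blend 3 11/23 = 47.8%, Blend 1 18/28 = 64.3% → Blend 1
Sandy soil: Blend 3 25/39 = 64.1%, Blend 1 4/5 = 80.0% → Blend 1
Clay: Blend 3 2/7 = 28.6%, Blend 1 29/76 = 38.2% → Blend 1
Overall: Blend 3 38/69 = 55.1%, Blend 1 51/109 = 46.8% → Blend 3
(Blend 1 wins every soil group but Blend 3 wins overall — Blend 1's plots skew toward the low-rate clay group.)

Blend 3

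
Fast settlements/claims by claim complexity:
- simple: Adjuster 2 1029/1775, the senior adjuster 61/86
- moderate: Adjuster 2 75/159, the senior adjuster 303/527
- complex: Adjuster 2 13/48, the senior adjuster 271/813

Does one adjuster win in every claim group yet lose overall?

Yes

Simple: Adjuster 2 1029/1775 = 58.0%, the senior adjuster 61/86 = 70.9% → the senior adjuster
Moderate: Adjuster 2 75/159 = 47.2%, the senior adjuster 303/527 = 57.5% → the senior adjuster
Complex: Adjuster 2 13/48 = 27.1%, the senior adjuster 271/813 = 33.3% → the senior adjuster
Overall: Adjuster 2 1117/1982 = 56.4%, the senior adjuster 635/1426 = 44.5% → Adjuster 2
The senior adjuster wins each claim group but Adjuster 2 wins overall — the comparison reverses. The senior adjuster's claims skew toward complex, which has a lower base rate.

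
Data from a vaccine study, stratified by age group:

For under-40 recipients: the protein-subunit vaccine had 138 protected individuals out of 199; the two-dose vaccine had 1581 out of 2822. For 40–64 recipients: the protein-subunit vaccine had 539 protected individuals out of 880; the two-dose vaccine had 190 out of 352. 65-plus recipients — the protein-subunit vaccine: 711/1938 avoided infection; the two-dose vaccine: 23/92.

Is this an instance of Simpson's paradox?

Yes

Under-40: the protein-subunit vaccine 138/199 = 69.3%, the two-dose vaccine 1581/2822 = 56.0% → the protein-subunit vaccine
40–64: the protein-subunit vaccine 539/880 = 61.2%, the two-dose vaccine 190/352 = 54.0% → the protein-subunit vaccine
65-plus: the protein-subunit vaccine 711/1938 = 36.7%, the two-dose vaccine 23/92 = 25.0% → the protein-subunit vaccine
Overall: the protein-subunit vaccine 1388/3017 = 46.0%, the two-dose vaccine 1794/3266 = 54.9% → the two-dose vaccine
The protein-subunit vaccine wins each age group but the two-dose vaccine wins overall — the comparison reverses. The protein-subunit vaccine's recipients skew toward 65-plus, which has a lower base rate.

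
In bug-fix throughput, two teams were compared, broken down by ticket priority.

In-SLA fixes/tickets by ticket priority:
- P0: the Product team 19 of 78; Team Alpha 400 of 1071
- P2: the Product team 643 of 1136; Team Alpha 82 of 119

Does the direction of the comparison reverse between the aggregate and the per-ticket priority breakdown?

Yes

P0: the Product team 19/78 = 24.4%, Team Alpha 400/1071 = 37.3% → Team Alpha
P2: the Product team 643/1136 = 56.6%, Team Alpha 82/119 = 68.9% → Team Alpha
Overall: the Product team 662/1214 = 54.5%, Team Alpha 482/1190 = 40.5% → the Product team
Team Alpha wins each ticket group but the Product team wins overall — the comparison reverses. Team Alpha's tickets skew toward P0, which has a lower base rate.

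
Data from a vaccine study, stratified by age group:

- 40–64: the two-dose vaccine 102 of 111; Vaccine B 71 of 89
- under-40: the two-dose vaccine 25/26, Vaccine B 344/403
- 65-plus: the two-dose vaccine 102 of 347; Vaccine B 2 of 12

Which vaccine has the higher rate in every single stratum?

40–64: the two-dose vaccine 102/111 = 91.9%, Vaccine B 71/89 = 79.8% → the two-dose vaccine
Under-40: the two-dose vaccine 25/26 = 96.2%, Vaccine B 344/403 = 85.4% → the two-dose vaccine
65-plus: the two-dose vaccine 102/347 = 29.4%, Vaccine B 2/12 = 16.7% → the two-dose vaccine
The two-dose vaccine has the higher rate in all 3 groups.

the two-dose vaccine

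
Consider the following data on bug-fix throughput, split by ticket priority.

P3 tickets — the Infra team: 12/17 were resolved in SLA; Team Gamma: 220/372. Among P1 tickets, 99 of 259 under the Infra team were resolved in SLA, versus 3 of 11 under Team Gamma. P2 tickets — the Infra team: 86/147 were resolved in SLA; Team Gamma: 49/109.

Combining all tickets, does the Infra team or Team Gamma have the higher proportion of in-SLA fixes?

Team Gamma

P3: the Infra team 12/17 = 70.6%, Team Gamma 220/372 = 59.1% → the Infra team
P1: the Infra team 99/259 = 38.2%, Team Gamma 3/11 = 27.3% → the Infra team
P2: the Infra team 86/147 = 58.5%, Team Gamma 49/109 = 45.0% → the Infra team
Overall: the Infra team 197/423 = 46.6%, Team Gamma 272/492 = 55.3% → Team Gamma
(The Infra team wins every ticket group but Team Gamma wins overall — the Infra team's tickets skew toward the low-rate P1 group.)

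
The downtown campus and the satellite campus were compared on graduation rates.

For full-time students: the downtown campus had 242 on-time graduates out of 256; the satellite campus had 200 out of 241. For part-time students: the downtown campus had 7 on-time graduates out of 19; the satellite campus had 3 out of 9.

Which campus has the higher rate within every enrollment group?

Full-time: the downtown campus 242/256 = 94.5%, the satellite campus 200/241 = 83.0% → the downtown campus
Part-time: the downtown campus 7/19 = 36.8%, the satellite campus 3/9 = 33.3% → the downtown campus
The downtown campus has the higher rate in both groups.

the downtown campus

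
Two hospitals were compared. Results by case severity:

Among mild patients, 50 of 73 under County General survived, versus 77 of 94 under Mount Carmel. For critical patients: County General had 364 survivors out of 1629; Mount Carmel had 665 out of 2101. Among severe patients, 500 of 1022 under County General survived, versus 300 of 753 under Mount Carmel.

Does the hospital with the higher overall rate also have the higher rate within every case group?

Mild: County General 50/73 = 68.5%, Mount Carmel 77/94 = 81.9% → Mount Carmel
Critical: County General 364/1629 = 22.3%, Mount Carmel 665/2101 = 31.7% → Mount Carmel
Severe: County General 500/1022 = 48.9%, Mount Carmel 300/753 = 39.8% → County General
Overall: County General 914/2724 = 33.6%, Mount Carmel 1042/2948 = 35.3% → Mount Carmel
Neither sweeps: County General wins 1 of 3 groups, Mount Carmel wins 2. Mount Carmel wins overall but not every group — no Simpson reversal.

No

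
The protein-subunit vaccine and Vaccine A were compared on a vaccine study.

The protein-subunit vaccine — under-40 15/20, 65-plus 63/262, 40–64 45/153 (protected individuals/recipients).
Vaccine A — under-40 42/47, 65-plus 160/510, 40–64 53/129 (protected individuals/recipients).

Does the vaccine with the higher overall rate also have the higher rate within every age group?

Under-40: the protein-subunit vaccine 15/20 = 75.0%, Vaccine A 42/47 = 89.4% → Vaccine A
65-plus: the protein-subunit vaccine 63/262 = 24.0%, Vaccine A 160/510 = 31.4% → Vaccine A
40–64: the protein-subunit vaccine 45/153 = 29.4%, Vaccine A 53/129 = 41.1% → Vaccine A
Overall: the protein-subunit vaccine 123/435 = 28.3%, Vaccine A 255/686 = 37.2% → Vaccine A
Vaccine A wins overall and in every age group — no reversal.

Yes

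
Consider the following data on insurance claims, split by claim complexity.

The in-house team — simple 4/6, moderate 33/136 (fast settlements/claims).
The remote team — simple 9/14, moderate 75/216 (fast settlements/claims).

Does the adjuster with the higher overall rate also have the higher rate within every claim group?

No

Simple: the in-house team 4/6 = 66.7%, the remote team 9/14 = 64.3% → the in-house team
Moderate: the in-house team 33/136 = 24.3%, the remote team 75/216 = 34.7% → the remote team
Overall: the in-house team 37/142 = 26.1%, the remote team 84/230 = 36.5% → the remote team
Neither sweeps: the in-house team wins 1 of 2 groups, the remote team wins 1. The remote team wins overall but not every group — no Simpson reversal.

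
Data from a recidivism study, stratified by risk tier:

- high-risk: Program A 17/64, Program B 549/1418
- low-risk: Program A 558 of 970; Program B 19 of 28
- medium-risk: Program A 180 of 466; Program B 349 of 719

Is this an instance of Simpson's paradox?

High-risk: Program A 17/64 = 26.6%, Program B 549/1418 = 38.7% → Program B
Low-risk: Program A 558/970 = 57.5%, Program B 19/28 = 67.9% → Program B
Medium-risk: Program A 180/466 = 38.6%, Program B 349/719 = 48.5% → Program B
Overall: Program A 755/1500 = 50.3%, Program B 917/2165 = 42.4% → Program A
Program B wins each risk group but Program A wins overall — the comparison reverses. Program B's participants skew toward high-risk, which has a lower base rate.

Yes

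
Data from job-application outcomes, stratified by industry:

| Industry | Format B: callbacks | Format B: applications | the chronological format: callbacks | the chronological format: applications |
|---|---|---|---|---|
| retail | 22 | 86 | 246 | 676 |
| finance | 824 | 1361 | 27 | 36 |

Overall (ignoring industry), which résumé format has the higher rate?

Retail: Format B 22/86 = 25.6%, the chronological format 246/676 = 36.4% → the chronological format
Finance: Format B 824/1361 = 60.5%, the chronological format 27/36 = 75.0% → the chronological format
Overall: Format B 846/1447 = 58.5%, the chronological format 273/712 = 38.3% → Format B
(The chronological format wins every industry group but Format B wins overall — the chronological format's applications skew toward the low-rate retail group.)

Format B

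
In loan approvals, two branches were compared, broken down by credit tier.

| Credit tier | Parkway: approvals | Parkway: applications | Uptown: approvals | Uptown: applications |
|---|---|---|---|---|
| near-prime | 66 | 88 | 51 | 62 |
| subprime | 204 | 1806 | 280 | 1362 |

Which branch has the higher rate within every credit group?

Uptown

Near-prime: Parkway 66/88 = 75.0%, Uptown 51/62 = 82.3% → Uptown
Subprime: Parkway 204/1806 = 11.3%, Uptown 280/1362 = 20.6% → Uptown
Uptown has the higher rate in both groups.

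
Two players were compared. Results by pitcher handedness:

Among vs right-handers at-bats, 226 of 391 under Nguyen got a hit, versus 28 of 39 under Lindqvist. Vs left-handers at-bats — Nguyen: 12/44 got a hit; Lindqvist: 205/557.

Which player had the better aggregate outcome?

Vs right-handers: Nguyen 226/391 = 57.8%, Lindqvist 28/39 = 71.8% → Lindqvist
Vs left-handers: Nguyen 12/44 = 27.3%, Lindqvist 205/557 = 36.8% → Lindqvist
Overall: Nguyen 238/435 = 54.7%, Lindqvist 233/596 = 39.1% → Nguyen
(Lindqvist wins every pitcher group but Nguyen wins overall — Lindqvist's at-bats skew toward the low-rate vs left-handers group.)

Nguyen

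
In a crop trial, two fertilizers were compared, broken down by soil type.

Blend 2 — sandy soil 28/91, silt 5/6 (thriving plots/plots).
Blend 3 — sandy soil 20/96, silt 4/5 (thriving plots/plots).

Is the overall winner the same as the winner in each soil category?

Yes

Sandy soil: Blend 2 28/91 = 30.8%, Blend 3 20/96 = 20.8% → Blend 2
Silt: Blend 2 5/6 = 83.3%, Blend 3 4/5 = 80.0% → Blend 2
Overall: Blend 2 33/97 = 34.0%, Blend 3 24/101 = 23.8% → Blend 2
Blend 2 wins overall and in every soil group — no reversal.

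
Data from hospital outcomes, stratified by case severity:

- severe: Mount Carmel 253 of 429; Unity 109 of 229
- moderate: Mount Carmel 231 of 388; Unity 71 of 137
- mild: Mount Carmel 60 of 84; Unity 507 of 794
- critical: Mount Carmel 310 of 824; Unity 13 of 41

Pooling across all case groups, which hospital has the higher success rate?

Unity

Severe: Mount Carmel 253/429 = 59.0%, Unity 109/229 = 47.6% → Mount Carmel
Moderate: Mount Carmel 231/388 = 59.5%, Unity 71/137 = 51.8% → Mount Carmel
Mild: Mount Carmel 60/84 = 71.4%, Unity 507/794 = 63.9% → Mount Carmel
Critical: Mount Carmel 310/824 = 37.6%, Unity 13/41 = 31.7% → Mount Carmel
Overall: Mount Carmel 854/1725 = 49.5%, Unity 700/1201 = 58.3% → Unity
(Mount Carmel wins every case group but Unity wins overall — Mount Carmel's patients skew toward the low-rate critical group.)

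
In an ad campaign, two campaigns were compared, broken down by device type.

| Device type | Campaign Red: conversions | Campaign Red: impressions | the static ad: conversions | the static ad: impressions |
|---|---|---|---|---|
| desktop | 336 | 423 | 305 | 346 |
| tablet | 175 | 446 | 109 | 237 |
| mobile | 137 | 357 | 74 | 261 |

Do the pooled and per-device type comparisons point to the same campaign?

No

Desktop: Campaign Red 336/423 = 79.4%, the static ad 305/346 = 88.2% → the static ad
Tablet: Campaign Red 175/446 = 39.2%, the static ad 109/237 = 46.0% → the static ad
Mobile: Campaign Red 137/357 = 38.4%, the static ad 74/261 = 28.4% → Campaign Red
Overall: Campaign Red 648/1226 = 52.9%, the static ad 488/844 = 57.8% → the static ad
Neither sweeps: Campaign Red wins 1 of 3 groups, the static ad wins 2. The static ad wins overall but not every group — no Simpson reversal.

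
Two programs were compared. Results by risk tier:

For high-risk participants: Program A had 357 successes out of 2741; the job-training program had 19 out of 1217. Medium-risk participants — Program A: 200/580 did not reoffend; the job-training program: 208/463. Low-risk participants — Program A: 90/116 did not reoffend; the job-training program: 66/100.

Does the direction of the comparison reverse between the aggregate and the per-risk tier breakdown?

No

High-risk: Program A 357/2741 = 13.0%, the job-training program 19/1217 = 1.6% → Program A
Medium-risk: Program A 200/580 = 34.5%, the job-training program 208/463 = 44.9% → the job-training program
Low-risk: Program A 90/116 = 77.6%, the job-training program 66/100 = 66.0% → Program A
Overall: Program A 647/3437 = 18.8%, the job-training program 293/1780 = 16.5% → Program A
Neither sweeps: Program A wins 2 of 3 groups, the job-training program wins 1. Program A wins overall but not every group — no Simpson reversal.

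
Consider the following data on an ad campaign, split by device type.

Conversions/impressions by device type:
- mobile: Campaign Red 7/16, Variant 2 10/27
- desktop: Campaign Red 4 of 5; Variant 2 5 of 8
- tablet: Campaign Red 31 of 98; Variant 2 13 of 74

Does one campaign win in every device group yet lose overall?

No

Mobile: Campaign Red 7/16 = 43.8%, Variant 2 10/27 = 37.0% → Campaign Red
Desktop: Campaign Red 4/5 = 80.0%, Variant 2 5/8 = 62.5% → Campaign Red
Tablet: Campaign Red 31/98 = 31.6%, Variant 2 13/74 = 17.6% → Campaign Red
Overall: Campaign Red 42/119 = 35.3%, Variant 2 28/109 = 25.7% → Campaign Red
Campaign Red wins overall and in every device group — no reversal.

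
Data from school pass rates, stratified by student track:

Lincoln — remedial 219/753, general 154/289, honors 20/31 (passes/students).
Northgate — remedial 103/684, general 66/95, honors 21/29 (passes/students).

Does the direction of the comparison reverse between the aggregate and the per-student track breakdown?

No

Remedial: Lincoln 219/753 = 29.1%, Northgate 103/684 = 15.1% → Lincoln
General: Lincoln 154/289 = 53.3%, Northgate 66/95 = 69.5% → Northgate
Honors: Lincoln 20/31 = 64.5%, Northgate 21/29 = 72.4% → Northgate
Overall: Lincoln 393/1073 = 36.6%, Northgate 190/808 = 23.5% → Lincoln
Neither sweeps: Lincoln wins 1 of 3 groups, Northgate wins 2. Lincoln wins overall but not every group — no Simpson reversal.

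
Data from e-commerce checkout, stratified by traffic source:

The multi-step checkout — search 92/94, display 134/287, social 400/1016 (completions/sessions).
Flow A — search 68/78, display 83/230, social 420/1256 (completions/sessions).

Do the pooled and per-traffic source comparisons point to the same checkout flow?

Yes

Search: the multi-step checkout 92/94 = 97.9%, Flow A 68/78 = 87.2% → the multi-step checkout
Display: the multi-step checkout 134/287 = 46.7%, Flow A 83/230 = 36.1% → the multi-step checkout
Social: the multi-step checkout 400/1016 = 39.4%, Flow A 420/1256 = 33.4% → the multi-step checkout
Overall: the multi-step checkout 626/1397 = 44.8%, Flow A 571/1564 = 36.5% → the multi-step checkout
The multi-step checkout wins overall and in every traffic group — no reversal.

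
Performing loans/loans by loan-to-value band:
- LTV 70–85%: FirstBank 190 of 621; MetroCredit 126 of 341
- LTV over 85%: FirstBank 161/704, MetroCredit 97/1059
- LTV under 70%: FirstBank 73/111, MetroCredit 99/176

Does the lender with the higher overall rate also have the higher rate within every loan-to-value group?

No

LTV 70–85%: FirstBank 190/621 = 30.6%, MetroCredit 126/341 = 37.0% → MetroCredit
LTV over 85%: FirstBank 161/704 = 22.9%, MetroCredit 97/1059 = 9.2% → FirstBank
LTV under 70%: FirstBank 73/111 = 65.8%, MetroCredit 99/176 = 56.2% → FirstBank
Overall: FirstBank 424/1436 = 29.5%, MetroCredit 322/1576 = 20.4% → FirstBank
Neither sweeps: FirstBank wins 2 of 3 groups, MetroCredit wins 1. FirstBank wins overall but not every group — no Simpson reversal.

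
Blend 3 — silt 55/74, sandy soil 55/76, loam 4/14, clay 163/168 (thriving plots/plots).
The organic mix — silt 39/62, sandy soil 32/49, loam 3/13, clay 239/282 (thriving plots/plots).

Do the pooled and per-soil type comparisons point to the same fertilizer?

Silt: Blend 3 55/74 = 74.3%, the organic mix 39/62 = 62.9% → Blend 3
Sandy soil: Blend 3 55/76 = 72.4%, the organic mix 32/49 = 65.3% → Blend 3
Loam: Blend 3 4/14 = 28.6%, the organic mix 3/13 = 23.1% → Blend 3
Clay: Blend 3 163/168 = 97.0%, the organic mix 239/282 = 84.8% → Blend 3
Overall: Blend 3 277/332 = 83.4%, the organic mix 313/406 = 77.1% → Blend 3
Blend 3 wins overall and in every soil group — no reversal.

Yes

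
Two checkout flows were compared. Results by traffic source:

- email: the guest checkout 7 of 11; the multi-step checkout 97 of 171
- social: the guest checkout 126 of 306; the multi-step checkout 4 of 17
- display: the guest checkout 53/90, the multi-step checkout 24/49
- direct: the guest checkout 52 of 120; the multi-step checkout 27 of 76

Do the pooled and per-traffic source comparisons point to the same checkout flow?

Email: the guest checkout 7/11 = 63.6%, the multi-step checkout 97/171 = 56.7% → the guest checkout
Social: the guest checkout 126/306 = 41.2%, the multi-step checkout 4/17 = 23.5% → the guest checkout
Display: the guest checkout 53/90 = 58.9%, the multi-step checkout 24/49 = 49.0% → the guest checkout
Direct: the guest checkout 52/120 = 43.3%, the multi-step checkout 27/76 = 35.5% → the guest checkout
Overall: the guest checkout 238/527 = 45.2%, the multi-step checkout 152/313 = 48.6% → the multi-step checkout
The guest checkout wins each traffic group but the multi-step checkout wins overall — the comparison reverses. The guest checkout's sessions skew toward social, which has a lower base rate.

No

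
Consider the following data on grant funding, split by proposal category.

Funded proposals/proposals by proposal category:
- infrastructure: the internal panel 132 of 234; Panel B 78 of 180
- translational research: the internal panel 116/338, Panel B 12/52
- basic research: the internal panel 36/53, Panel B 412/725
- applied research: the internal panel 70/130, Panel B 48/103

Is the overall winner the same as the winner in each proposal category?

No

Infrastructure: the internal panel 132/234 = 56.4%, Panel B 78/180 = 43.3% → the internal panel
Translational research: the internal panel 116/338 = 34.3%, Panel B 12/52 = 23.1% → the internal panel
Basic research: the internal panel 36/53 = 67.9%, Panel B 412/725 = 56.8% → the internal panel
Applied research: the internal panel 70/130 = 53.8%, Panel B 48/103 = 46.6% → the internal panel
Overall: the internal panel 354/755 = 46.9%, Panel B 550/1060 = 51.9% → Panel B
The internal panel wins each proposal group but Panel B wins overall — the comparison reverses. The internal panel's proposals skew toward translational research, which has a lower base rate.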